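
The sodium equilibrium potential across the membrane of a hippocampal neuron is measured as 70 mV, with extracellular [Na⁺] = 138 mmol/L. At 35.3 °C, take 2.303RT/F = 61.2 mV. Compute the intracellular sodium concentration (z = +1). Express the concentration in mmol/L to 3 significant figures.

Nernst: E = (61.2/1) · log₁₀([out]/[in]), so log₁₀([out]/[in]) = 70.0 × 1 / 61.2 = 1.1438.
[out]/[in] = 10^(1.1438) = 13.92.
[in] = 138 / 13.92 = 9.91 mmol/L.

9.91 mmol/L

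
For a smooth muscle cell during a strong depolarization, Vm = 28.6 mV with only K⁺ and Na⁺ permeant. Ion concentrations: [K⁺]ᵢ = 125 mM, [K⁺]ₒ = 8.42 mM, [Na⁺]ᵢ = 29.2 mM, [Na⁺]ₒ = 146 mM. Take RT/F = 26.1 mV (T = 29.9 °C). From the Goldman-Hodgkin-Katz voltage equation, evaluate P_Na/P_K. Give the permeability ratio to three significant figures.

6.23

Let α = P_Na/P_K. GHK: Vm = 26.1·ln[(Kₒ + α·Naₒ)/(Kᵢ + α·Naᵢ)].
e^(Vm/26.1) = e^(28.6/26.1) = 2.9915
So 2.9915·(Kᵢ + α·Naᵢ) = Kₒ + α·Naₒ → α = (2.9915·125.0 − 8.42) / (146.0 − 2.9915·29.2)
α = (373.9 − 8.42) / (146.0 − 87.35) = 365.5/58.65 = 6.233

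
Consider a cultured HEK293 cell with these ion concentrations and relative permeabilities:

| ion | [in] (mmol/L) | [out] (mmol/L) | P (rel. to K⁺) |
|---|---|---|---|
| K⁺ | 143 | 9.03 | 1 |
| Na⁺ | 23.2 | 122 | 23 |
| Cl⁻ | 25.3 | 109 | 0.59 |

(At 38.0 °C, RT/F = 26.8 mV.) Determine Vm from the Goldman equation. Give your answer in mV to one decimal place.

Vm = 26.8 · ln[(Σ P·[cation]ₒ + Σ P·[anion]ᵢ) / (Σ P·[cation]ᵢ + Σ P·[anion]ₒ)]
Numerator = 1×9.03 + 23×122 + 0.59×25.3 = 2830
Denominator = 1×143 + 23×23.2 + 0.59×109 = 740.9
Vm = 26.8 · ln(3.8196) = 26.8 × (1.3401) = 35.92 mV

35.9 mV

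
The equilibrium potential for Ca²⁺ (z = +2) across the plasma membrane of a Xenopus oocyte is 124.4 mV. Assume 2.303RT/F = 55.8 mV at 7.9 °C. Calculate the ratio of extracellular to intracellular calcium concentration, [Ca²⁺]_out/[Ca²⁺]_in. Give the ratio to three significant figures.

28800

log₁₀([out]/[in]) = E·z/(55.8) = 124.4 × 2 / 55.8 = 4.4588
[out]/[in] = 10^(4.4588) = 2.876e+04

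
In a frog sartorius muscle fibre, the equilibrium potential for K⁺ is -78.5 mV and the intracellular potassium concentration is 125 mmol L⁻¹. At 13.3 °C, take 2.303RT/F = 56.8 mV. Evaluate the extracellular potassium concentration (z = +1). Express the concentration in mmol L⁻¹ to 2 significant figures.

Nernst: E = (56.8/1) · log₁₀([out]/[in]), so log₁₀([out]/[in]) = -78.5 × 1 / 56.8 = -1.3820.
[out]/[in] = 10^(-1.3820) = 0.04149.
[out] = 0.04149 × 125 = 5.186 mmol L⁻¹.

5.2 mmol L⁻¹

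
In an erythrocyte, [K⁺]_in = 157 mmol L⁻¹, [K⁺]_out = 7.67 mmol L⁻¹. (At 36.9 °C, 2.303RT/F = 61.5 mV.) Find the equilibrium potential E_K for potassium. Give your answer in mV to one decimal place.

E = (61.5/z) · log₁₀([K⁺]_out/[K⁺]_in) with z = +1.
= (61.5/1) · log₁₀(7.67/157) = 61.50 · log₁₀(0.04885)
= 61.50 · (-1.3111) = -80.63 mV

-80.6 mV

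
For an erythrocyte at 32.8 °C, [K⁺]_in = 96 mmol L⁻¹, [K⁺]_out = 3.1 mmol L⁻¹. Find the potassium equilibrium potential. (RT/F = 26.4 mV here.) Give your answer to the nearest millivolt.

E = (26.4/z) · ln([K⁺]_out/[K⁺]_in) with z = +1.
= (26.4/1) · ln(3.1/96) = 26.40 · ln(0.03229)
= 26.40 · (-3.4329) = -90.63 mV

-91 mV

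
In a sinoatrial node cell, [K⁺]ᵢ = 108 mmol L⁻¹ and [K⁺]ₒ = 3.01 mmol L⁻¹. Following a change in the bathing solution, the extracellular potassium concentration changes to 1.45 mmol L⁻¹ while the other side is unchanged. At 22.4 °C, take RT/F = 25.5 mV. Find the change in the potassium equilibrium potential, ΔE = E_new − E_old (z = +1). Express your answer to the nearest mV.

-19 mV

E_old = (25.5/1)·ln(3.01/108) = -91.29 mV
E_new = (25.5/1)·ln(1.45/108) = -109.92 mV
ΔE = -109.92 − (-91.29) = -18.62 mV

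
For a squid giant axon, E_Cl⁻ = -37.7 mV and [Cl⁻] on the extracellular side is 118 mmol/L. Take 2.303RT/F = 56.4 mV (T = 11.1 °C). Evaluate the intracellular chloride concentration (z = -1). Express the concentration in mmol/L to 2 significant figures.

Nernst: E = (56.4/-1) · log₁₀([out]/[in]), so log₁₀([out]/[in]) = -37.7 × -1 / 56.4 = 0.6684.
[out]/[in] = 10^(0.6684) = 4.661.
[in] = 118 / 4.661 = 25.32 mmol/L.

25 mmol/L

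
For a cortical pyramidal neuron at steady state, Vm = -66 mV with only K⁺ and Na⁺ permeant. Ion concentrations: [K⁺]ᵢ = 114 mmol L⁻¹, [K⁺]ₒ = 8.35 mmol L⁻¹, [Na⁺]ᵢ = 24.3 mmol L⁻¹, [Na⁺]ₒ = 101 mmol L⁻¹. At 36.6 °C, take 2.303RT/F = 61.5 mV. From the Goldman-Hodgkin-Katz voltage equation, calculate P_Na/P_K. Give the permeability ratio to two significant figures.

0.013

Let α = P_Na/P_K. GHK: Vm = 61.5·log₁₀[(Kₒ + α·Naₒ)/(Kᵢ + α·Naᵢ)].
10^(Vm/61.5) = 10^(-66.0/61.5) = 0.084495
So 0.084495·(Kᵢ + α·Naᵢ) = Kₒ + α·Naₒ → α = (0.084495·114.0 − 8.35) / (101.0 − 0.084495·24.3)
α = (9.632 − 8.35) / (101.0 − 2.053) = 1.282/98.95 = 0.01296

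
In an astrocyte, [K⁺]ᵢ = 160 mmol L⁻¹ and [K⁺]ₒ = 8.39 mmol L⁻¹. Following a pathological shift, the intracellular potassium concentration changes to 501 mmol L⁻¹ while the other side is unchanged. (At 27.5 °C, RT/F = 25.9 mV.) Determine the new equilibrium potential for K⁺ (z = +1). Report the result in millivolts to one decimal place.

After the shift: [K⁺]_out = 8.39, [K⁺]_in = 501 mmol L⁻¹.
E_new = (25.9/1)·ln(8.39/501) = 25.90 · (-4.0896) = -105.92 mV

-105.9 mV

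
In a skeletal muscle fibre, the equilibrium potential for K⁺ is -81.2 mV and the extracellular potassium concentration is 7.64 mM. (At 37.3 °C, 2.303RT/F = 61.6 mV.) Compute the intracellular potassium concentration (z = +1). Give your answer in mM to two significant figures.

Nernst: E = (61.6/1) · log₁₀([out]/[in]), so log₁₀([out]/[in]) = -81.2 × 1 / 61.6 = -1.3182.
[out]/[in] = 10^(-1.3182) = 0.04806.
[in] = 7.64 / 0.04806 = 159 mM.

160 mM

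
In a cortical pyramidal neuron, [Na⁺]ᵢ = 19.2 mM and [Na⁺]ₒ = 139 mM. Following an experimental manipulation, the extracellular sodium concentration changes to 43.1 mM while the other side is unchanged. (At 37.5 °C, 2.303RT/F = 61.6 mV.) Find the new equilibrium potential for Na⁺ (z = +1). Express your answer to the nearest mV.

22 mV

After the shift: [Na⁺]_out = 43.1, [Na⁺]_in = 19.2 mM.
E_new = (61.6/1)·log₁₀(43.1/19.2) = 61.60 · (0.3512) = 21.63 mV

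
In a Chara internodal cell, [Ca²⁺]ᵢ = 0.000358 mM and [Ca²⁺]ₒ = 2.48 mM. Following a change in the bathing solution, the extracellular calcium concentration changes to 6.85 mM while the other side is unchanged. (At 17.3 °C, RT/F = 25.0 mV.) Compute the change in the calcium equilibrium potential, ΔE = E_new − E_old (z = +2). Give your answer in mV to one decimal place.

12.7 mV

E_old = (25.0/2)·ln(2.48/0.000358) = 110.54 mV
E_new = (25.0/2)·ln(6.85/0.000358) = 123.24 mV
ΔE = 123.24 − (110.54) = 12.70 mV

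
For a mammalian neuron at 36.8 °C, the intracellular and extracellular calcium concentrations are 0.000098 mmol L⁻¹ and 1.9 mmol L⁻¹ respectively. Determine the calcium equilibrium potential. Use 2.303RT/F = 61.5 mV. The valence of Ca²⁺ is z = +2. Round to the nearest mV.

132 mV

E = (61.5/z) · log₁₀([Ca²⁺]_out/[Ca²⁺]_in) with z = +2.
= (61.5/2) · log₁₀(1.9/0.000098) = 30.75 · log₁₀(1.939e+04)
= 30.75 · (4.2875) = 131.84 mV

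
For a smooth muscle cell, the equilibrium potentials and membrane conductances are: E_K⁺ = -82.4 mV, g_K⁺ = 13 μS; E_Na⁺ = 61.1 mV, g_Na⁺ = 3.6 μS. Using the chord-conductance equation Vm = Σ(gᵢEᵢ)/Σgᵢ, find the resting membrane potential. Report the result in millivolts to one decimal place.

Σ gᵢEᵢ = 13·(-82.4) + 3.6·(61.1) = -851.24
Σ gᵢ = 13 + 3.6 = 16.6
Vm = -851.24 / 16.6 = -51.28 mV

-51.3 mV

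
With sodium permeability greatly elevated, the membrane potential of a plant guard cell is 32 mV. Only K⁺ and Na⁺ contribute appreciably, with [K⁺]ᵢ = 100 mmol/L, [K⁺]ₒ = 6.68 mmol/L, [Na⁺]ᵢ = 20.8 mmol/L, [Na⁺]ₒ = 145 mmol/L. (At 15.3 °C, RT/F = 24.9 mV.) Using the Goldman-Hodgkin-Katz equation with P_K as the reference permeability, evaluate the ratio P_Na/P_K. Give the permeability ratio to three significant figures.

5.08

Let α = P_Na/P_K. GHK: Vm = 24.9·ln[(Kₒ + α·Naₒ)/(Kᵢ + α·Naᵢ)].
e^(Vm/24.9) = e^(32.0/24.9) = 3.6152
So 3.6152·(Kᵢ + α·Naᵢ) = Kₒ + α·Naₒ → α = (3.6152·100.0 − 6.68) / (145.0 − 3.6152·20.8)
α = (361.5 − 6.68) / (145.0 − 75.2) = 354.8/69.8 = 5.083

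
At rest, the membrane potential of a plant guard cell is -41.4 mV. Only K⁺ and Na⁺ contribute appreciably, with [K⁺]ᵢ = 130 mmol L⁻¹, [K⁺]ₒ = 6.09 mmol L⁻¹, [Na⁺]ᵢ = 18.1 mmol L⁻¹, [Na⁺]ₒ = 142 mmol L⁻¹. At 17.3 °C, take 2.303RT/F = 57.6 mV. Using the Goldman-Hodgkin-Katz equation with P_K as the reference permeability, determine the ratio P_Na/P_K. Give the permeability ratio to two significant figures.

Let α = P_Na/P_K. GHK: Vm = 57.6·log₁₀[(Kₒ + α·Naₒ)/(Kᵢ + α·Naᵢ)].
10^(Vm/57.6) = 10^(-41.4/57.6) = 0.1911
So 0.1911·(Kᵢ + α·Naᵢ) = Kₒ + α·Naₒ → α = (0.1911·130.0 − 6.09) / (142.0 − 0.1911·18.1)
α = (24.84 − 6.09) / (142.0 − 3.459) = 18.75/138.5 = 0.1354

0.14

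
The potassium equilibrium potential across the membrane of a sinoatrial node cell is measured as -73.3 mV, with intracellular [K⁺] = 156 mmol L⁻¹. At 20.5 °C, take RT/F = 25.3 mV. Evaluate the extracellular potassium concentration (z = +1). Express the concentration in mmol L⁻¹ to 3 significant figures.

8.61 mmol L⁻¹

Nernst: E = (25.3/1) · ln([out]/[in]), so ln([out]/[in]) = -73.3 × 1 / 25.3 = -2.8972.
[out]/[in] = e^(-2.8972) = 0.05518.
[out] = 0.05518 × 156 = 8.607 mmol L⁻¹.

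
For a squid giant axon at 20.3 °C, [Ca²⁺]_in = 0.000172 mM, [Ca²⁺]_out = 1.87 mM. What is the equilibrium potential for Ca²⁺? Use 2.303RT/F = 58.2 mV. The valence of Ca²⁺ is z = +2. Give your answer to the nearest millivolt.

E = (58.2/z) · log₁₀([Ca²⁺]_out/[Ca²⁺]_in) with z = +2.
= (58.2/2) · log₁₀(1.87/0.000172) = 29.10 · log₁₀(1.087e+04)
= 29.10 · (4.0363) = 117.46 mV

117 mV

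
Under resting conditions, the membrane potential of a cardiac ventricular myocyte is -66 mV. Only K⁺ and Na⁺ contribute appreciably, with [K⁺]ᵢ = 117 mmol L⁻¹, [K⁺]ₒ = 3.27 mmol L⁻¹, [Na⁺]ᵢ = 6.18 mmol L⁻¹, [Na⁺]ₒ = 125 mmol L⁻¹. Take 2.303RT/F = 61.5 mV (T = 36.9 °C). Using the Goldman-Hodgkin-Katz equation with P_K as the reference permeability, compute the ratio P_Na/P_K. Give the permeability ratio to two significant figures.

Let α = P_Na/P_K. GHK: Vm = 61.5·log₁₀[(Kₒ + α·Naₒ)/(Kᵢ + α·Naᵢ)].
10^(Vm/61.5) = 10^(-66.0/61.5) = 0.084495
So 0.084495·(Kᵢ + α·Naᵢ) = Kₒ + α·Naₒ → α = (0.084495·117.0 − 3.27) / (125.0 − 0.084495·6.18)
α = (9.886 − 3.27) / (125.0 − 0.5222) = 6.616/124.5 = 0.05315

0.053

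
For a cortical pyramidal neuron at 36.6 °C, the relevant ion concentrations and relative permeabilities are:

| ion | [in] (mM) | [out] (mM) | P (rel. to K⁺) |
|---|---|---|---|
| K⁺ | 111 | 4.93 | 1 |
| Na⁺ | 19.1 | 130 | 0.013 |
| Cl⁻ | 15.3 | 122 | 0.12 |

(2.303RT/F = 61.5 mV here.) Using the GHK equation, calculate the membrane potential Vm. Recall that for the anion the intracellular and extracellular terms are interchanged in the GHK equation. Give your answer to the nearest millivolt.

Vm = 61.5 · log₁₀[(Σ P·[cation]ₒ + Σ P·[anion]ᵢ) / (Σ P·[cation]ᵢ + Σ P·[anion]ₒ)]
Numerator = 1×4.93 + 0.013×130 + 0.12×15.3 = 8.456
Denominator = 1×111 + 0.013×19.1 + 0.12×122 = 125.9
Vm = 61.5 · log₁₀(0.067171) = 61.5 × (-1.1728) = -72.13 mV

-72 mV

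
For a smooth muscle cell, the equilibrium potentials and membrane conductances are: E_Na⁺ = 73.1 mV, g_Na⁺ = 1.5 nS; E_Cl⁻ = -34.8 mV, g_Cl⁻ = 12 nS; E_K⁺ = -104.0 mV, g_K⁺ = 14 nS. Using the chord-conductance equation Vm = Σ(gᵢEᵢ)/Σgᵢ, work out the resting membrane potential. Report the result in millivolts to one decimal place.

Σ gᵢEᵢ = 1.5·(73.1) + 12·(-34.8) + 14·(-104.0) = -1763.95
Σ gᵢ = 1.5 + 12 + 14 = 27.5
Vm = -1763.95 / 27.5 = -64.14 mV

-64.1 mV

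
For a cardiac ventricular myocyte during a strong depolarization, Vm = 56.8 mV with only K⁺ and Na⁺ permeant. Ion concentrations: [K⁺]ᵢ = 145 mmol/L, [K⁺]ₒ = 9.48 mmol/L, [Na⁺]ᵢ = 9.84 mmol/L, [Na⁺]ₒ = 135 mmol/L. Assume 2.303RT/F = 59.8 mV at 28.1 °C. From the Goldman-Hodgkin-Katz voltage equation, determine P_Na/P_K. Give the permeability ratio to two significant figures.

27

Let α = P_Na/P_K. GHK: Vm = 59.8·log₁₀[(Kₒ + α·Naₒ)/(Kᵢ + α·Naᵢ)].
10^(Vm/59.8) = 10^(56.8/59.8) = 8.9091
So 8.9091·(Kᵢ + α·Naᵢ) = Kₒ + α·Naₒ → α = (8.9091·145.0 − 9.48) / (135.0 − 8.9091·9.84)
α = (1292 − 9.48) / (135.0 − 87.67) = 1282/47.33 = 27.09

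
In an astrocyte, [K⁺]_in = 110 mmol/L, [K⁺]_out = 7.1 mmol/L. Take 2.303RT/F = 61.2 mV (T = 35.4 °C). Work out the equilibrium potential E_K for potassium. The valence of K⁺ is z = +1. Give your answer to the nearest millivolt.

-73 mV

E = (61.2/z) · log₁₀([K⁺]_out/[K⁺]_in) with z = +1.
= (61.2/1) · log₁₀(7.1/110) = 61.20 · log₁₀(0.06455)
= 61.20 · (-1.1901) = -72.84 mV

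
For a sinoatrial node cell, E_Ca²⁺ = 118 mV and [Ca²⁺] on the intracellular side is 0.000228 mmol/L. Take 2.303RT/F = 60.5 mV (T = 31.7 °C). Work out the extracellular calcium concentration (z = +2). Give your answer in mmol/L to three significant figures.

1.81 mmol/L

Nernst: E = (60.5/2) · log₁₀([out]/[in]), so log₁₀([out]/[in]) = 118.0 × 2 / 60.5 = 3.9008.
[out]/[in] = 10^(3.9008) = 7958.
[out] = 7958 × 0.000228 = 1.815 mmol/L.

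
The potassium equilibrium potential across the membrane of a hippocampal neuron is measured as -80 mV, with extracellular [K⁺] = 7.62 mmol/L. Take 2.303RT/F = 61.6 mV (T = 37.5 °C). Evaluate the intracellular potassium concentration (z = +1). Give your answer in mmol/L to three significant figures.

152 mmol/L

Nernst: E = (61.6/1) · log₁₀([out]/[in]), so log₁₀([out]/[in]) = -80.0 × 1 / 61.6 = -1.2987.
[out]/[in] = 10^(-1.2987) = 0.05027.
[in] = 7.62 / 0.05027 = 151.6 mmol/L.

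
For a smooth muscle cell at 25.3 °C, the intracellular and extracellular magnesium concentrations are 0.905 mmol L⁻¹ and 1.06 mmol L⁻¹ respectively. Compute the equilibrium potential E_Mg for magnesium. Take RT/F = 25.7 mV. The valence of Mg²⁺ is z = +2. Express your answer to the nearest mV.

E = (25.7/z) · ln([Mg²⁺]_out/[Mg²⁺]_in) with z = +2.
= (25.7/2) · ln(1.06/0.905) = 12.85 · ln(1.171)
= 12.85 · (0.1581) = 2.03 mV

2 mV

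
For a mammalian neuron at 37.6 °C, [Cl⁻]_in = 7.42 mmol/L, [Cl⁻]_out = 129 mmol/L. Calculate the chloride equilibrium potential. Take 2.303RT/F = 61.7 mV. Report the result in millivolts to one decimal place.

E = (61.7/z) · log₁₀([Cl⁻]_out/[Cl⁻]_in) with z = -1.
For an anion, dividing by z = -1 reverses the sign.
= (61.7/-1) · log₁₀(129/7.42) = -61.70 · log₁₀(17.39)
= -61.70 · (1.2402) = -76.52 mV

-76.5 mV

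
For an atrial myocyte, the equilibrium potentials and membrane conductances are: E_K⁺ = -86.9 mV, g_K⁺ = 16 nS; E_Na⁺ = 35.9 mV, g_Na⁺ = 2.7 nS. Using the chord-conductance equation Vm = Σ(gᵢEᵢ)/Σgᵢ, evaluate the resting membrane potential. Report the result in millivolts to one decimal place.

Σ gᵢEᵢ = 16·(-86.9) + 2.7·(35.9) = -1293.47
Σ gᵢ = 16 + 2.7 = 18.7
Vm = -1293.47 / 18.7 = -69.17 mV

-69.2 mV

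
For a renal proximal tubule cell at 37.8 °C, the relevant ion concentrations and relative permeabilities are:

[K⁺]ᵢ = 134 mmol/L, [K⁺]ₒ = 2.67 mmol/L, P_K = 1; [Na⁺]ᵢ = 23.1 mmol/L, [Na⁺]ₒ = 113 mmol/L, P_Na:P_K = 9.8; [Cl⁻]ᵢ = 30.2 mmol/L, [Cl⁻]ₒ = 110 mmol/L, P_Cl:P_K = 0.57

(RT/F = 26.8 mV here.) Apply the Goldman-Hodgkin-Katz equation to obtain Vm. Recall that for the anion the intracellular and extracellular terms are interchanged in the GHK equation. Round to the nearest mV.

Vm = 26.8 · ln[(Σ P·[cation]ₒ + Σ P·[anion]ᵢ) / (Σ P·[cation]ᵢ + Σ P·[anion]ₒ)]
Numerator = 1×2.67 + 9.8×113 + 0.57×30.2 = 1127
Denominator = 1×134 + 9.8×23.1 + 0.57×110 = 423.1
Vm = 26.8 · ln(2.6645) = 26.8 × (0.9800) = 26.26 mV

26 mV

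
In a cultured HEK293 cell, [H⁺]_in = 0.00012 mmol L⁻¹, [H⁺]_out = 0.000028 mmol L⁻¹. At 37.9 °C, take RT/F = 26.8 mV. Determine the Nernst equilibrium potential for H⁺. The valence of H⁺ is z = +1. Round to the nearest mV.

E = (26.8/z) · ln([H⁺]_out/[H⁺]_in) with z = +1.
= (26.8/1) · ln(0.000028/0.00012) = 26.80 · ln(0.2333)
= 26.80 · (-1.4553) = -39.00 mV

-39 mV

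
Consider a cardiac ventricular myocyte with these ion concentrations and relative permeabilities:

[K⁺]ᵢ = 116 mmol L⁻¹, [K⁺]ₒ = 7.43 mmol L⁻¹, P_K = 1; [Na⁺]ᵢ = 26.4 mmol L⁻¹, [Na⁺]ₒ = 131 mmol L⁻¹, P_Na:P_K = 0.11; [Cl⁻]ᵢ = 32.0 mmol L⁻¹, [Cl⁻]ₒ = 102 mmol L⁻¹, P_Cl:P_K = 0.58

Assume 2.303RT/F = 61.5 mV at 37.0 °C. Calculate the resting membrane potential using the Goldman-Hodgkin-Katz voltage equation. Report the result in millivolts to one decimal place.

-39.6 mV

Vm = 61.5 · log₁₀[(Σ P·[cation]ₒ + Σ P·[anion]ᵢ) / (Σ P·[cation]ᵢ + Σ P·[anion]ₒ)]
Numerator = 1×7.43 + 0.11×131 + 0.58×32.0 = 40.4
Denominator = 1×116 + 0.11×26.4 + 0.58×102 = 178.1
Vm = 61.5 · log₁₀(0.22688) = 61.5 × (-0.6442) = -39.62 mV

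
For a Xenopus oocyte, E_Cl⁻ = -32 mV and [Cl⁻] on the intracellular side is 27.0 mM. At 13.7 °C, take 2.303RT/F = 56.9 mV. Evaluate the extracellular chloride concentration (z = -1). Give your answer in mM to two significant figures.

99 mM

Nernst: E = (56.9/-1) · log₁₀([out]/[in]), so log₁₀([out]/[in]) = -32.0 × -1 / 56.9 = 0.5624.
[out]/[in] = 10^(0.5624) = 3.651.
[out] = 3.651 × 27.0 = 98.57 mM.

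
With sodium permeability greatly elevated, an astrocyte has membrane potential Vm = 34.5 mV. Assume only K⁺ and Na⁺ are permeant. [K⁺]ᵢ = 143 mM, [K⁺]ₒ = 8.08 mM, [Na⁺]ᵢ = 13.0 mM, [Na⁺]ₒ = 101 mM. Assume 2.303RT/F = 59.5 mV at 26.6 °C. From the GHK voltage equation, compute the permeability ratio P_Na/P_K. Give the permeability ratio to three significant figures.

10.4

Let α = P_Na/P_K. GHK: Vm = 59.5·log₁₀[(Kₒ + α·Naₒ)/(Kᵢ + α·Naᵢ)].
10^(Vm/59.5) = 10^(34.5/59.5) = 3.8004
So 3.8004·(Kᵢ + α·Naᵢ) = Kₒ + α·Naₒ → α = (3.8004·143.0 − 8.08) / (101.0 − 3.8004·13.0)
α = (543.5 − 8.08) / (101.0 − 49.41) = 535.4/51.59 = 10.38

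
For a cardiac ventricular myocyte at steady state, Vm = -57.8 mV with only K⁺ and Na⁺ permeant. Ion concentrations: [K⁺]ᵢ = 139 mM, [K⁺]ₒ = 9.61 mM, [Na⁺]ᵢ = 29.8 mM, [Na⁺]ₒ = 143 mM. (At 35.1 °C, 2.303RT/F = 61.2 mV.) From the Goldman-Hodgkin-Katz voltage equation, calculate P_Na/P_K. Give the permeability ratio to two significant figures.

Let α = P_Na/P_K. GHK: Vm = 61.2·log₁₀[(Kₒ + α·Naₒ)/(Kᵢ + α·Naᵢ)].
10^(Vm/61.2) = 10^(-57.8/61.2) = 0.11365
So 0.11365·(Kᵢ + α·Naᵢ) = Kₒ + α·Naₒ → α = (0.11365·139.0 − 9.61) / (143.0 − 0.11365·29.8)
α = (15.8 − 9.61) / (143.0 − 3.387) = 6.187/139.6 = 0.04431

0.044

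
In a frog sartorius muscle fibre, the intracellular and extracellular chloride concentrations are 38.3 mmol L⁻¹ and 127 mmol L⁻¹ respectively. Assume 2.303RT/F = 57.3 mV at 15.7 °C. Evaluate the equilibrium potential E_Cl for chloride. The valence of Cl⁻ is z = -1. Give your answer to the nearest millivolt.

E = (57.3/z) · log₁₀([Cl⁻]_out/[Cl⁻]_in) with z = -1.
For an anion, dividing by z = -1 reverses the sign.
= (57.3/-1) · log₁₀(127/38.3) = -57.30 · log₁₀(3.316)
= -57.30 · (0.5206) = -29.83 mV

-30 mV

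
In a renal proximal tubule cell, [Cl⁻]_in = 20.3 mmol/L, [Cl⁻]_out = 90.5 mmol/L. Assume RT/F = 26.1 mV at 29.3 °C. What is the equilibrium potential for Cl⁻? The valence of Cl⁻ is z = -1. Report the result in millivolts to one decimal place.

E = (26.1/z) · ln([Cl⁻]_out/[Cl⁻]_in) with z = -1.
For an anion, dividing by z = -1 reverses the sign.
= (26.1/-1) · ln(90.5/20.3) = -26.10 · ln(4.458)
= -26.10 · (1.4947) = -39.01 mV

-39.0 mV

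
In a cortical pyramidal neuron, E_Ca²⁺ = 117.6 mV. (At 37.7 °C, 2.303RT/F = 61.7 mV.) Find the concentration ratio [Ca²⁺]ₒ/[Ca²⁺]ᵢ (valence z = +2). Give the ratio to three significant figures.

6490

log₁₀([out]/[in]) = E·z/(61.7) = 117.6 × 2 / 61.7 = 3.8120
[out]/[in] = 10^(3.8120) = 6486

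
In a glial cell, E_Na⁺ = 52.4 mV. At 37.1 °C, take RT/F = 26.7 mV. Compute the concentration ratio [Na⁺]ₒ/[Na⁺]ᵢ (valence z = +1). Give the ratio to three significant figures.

ln([out]/[in]) = E·z/(26.7) = 52.4 × 1 / 26.7 = 1.9625
[out]/[in] = e^(1.9625) = 7.117

7.12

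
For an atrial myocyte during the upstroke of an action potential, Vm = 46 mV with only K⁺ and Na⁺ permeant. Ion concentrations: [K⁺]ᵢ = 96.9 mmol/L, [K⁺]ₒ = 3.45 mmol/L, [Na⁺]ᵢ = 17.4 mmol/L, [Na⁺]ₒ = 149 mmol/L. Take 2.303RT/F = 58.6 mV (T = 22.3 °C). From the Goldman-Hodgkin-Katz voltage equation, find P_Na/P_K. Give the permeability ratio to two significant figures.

Let α = P_Na/P_K. GHK: Vm = 58.6·log₁₀[(Kₒ + α·Naₒ)/(Kᵢ + α·Naᵢ)].
10^(Vm/58.6) = 10^(46.0/58.6) = 6.0951
So 6.0951·(Kᵢ + α·Naᵢ) = Kₒ + α·Naₒ → α = (6.0951·96.9 − 3.45) / (149.0 − 6.0951·17.4)
α = (590.6 − 3.45) / (149.0 − 106.1) = 587.2/42.94 = 13.67

14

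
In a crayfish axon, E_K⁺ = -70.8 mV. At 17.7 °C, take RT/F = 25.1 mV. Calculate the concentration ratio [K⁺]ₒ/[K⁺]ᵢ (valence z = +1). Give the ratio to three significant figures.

0.0596

ln([out]/[in]) = E·z/(25.1) = -70.8 × 1 / 25.1 = -2.8207
[out]/[in] = e^(-2.8207) = 0.05956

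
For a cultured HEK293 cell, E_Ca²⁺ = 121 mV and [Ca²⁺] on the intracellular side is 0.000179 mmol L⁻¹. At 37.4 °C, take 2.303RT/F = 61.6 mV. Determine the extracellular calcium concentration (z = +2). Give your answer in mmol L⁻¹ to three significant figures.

Nernst: E = (61.6/2) · log₁₀([out]/[in]), so log₁₀([out]/[in]) = 121.0 × 2 / 61.6 = 3.9286.
[out]/[in] = 10^(3.9286) = 8483.
[out] = 8483 × 0.000179 = 1.519 mmol L⁻¹.

1.52 mmol L⁻¹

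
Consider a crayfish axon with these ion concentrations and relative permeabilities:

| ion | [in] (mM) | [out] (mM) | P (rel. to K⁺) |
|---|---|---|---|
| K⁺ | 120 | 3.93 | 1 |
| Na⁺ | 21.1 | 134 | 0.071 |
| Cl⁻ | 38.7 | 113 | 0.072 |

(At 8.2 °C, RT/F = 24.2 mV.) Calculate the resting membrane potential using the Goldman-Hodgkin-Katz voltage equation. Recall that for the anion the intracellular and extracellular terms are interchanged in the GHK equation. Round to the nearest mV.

Vm = 24.2 · ln[(Σ P·[cation]ₒ + Σ P·[anion]ᵢ) / (Σ P·[cation]ᵢ + Σ P·[anion]ₒ)]
Numerator = 1×3.93 + 0.071×134 + 0.072×38.7 = 16.23
Denominator = 1×120 + 0.071×21.1 + 0.072×113 = 129.6
Vm = 24.2 · ln(0.1252) = 24.2 × (-2.0778) = -50.28 mV

-50 mV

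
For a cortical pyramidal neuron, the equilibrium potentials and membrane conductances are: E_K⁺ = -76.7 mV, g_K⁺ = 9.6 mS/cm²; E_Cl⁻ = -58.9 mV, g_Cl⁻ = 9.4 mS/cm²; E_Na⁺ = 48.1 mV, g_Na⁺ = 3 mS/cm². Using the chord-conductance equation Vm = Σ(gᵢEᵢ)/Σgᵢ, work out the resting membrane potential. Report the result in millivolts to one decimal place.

Σ gᵢEᵢ = 9.6·(-76.7) + 9.4·(-58.9) + 3·(48.1) = -1145.68
Σ gᵢ = 9.6 + 9.4 + 3 = 22
Vm = -1145.68 / 22 = -52.08 mV

-52.1 mV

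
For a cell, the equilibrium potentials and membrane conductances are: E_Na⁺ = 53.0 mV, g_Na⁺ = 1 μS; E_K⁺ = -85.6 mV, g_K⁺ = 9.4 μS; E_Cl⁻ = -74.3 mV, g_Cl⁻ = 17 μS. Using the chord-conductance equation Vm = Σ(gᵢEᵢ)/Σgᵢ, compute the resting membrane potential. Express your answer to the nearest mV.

-74 mV

Σ gᵢEᵢ = 1·(53.0) + 9.4·(-85.6) + 17·(-74.3) = -2014.74
Σ gᵢ = 1 + 9.4 + 17 = 27.4
Vm = -2014.74 / 27.4 = -73.53 mV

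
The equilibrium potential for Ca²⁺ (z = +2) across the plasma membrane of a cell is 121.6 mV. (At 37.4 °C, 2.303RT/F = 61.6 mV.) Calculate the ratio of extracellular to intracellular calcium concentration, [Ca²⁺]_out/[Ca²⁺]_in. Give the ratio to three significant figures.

8870

log₁₀([out]/[in]) = E·z/(61.6) = 121.6 × 2 / 61.6 = 3.9481
[out]/[in] = 10^(3.9481) = 8873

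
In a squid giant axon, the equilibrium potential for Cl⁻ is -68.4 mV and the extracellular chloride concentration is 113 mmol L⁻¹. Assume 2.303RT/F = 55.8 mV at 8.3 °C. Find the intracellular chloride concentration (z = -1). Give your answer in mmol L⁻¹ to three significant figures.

Nernst: E = (55.8/-1) · log₁₀([out]/[in]), so log₁₀([out]/[in]) = -68.4 × -1 / 55.8 = 1.2258.
[out]/[in] = 10^(1.2258) = 16.82.
[in] = 113 / 16.82 = 6.718 mmol L⁻¹.

6.72 mmol L⁻¹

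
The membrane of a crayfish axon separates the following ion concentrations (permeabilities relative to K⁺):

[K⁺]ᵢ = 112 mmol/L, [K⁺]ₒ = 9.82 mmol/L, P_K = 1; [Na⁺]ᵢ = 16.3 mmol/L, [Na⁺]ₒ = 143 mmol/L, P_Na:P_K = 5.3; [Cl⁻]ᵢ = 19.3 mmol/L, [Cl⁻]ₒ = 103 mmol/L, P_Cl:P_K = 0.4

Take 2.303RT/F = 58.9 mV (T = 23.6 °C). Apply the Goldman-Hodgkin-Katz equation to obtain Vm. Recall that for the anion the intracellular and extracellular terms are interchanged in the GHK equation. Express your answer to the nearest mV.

30 mV

Vm = 58.9 · log₁₀[(Σ P·[cation]ₒ + Σ P·[anion]ᵢ) / (Σ P·[cation]ᵢ + Σ P·[anion]ₒ)]
Numerator = 1×9.82 + 5.3×143 + 0.4×19.3 = 775.4
Denominator = 1×112 + 5.3×16.3 + 0.4×103 = 239.6
Vm = 58.9 · log₁₀(3.2365) = 58.9 × (0.5101) = 30.04 mV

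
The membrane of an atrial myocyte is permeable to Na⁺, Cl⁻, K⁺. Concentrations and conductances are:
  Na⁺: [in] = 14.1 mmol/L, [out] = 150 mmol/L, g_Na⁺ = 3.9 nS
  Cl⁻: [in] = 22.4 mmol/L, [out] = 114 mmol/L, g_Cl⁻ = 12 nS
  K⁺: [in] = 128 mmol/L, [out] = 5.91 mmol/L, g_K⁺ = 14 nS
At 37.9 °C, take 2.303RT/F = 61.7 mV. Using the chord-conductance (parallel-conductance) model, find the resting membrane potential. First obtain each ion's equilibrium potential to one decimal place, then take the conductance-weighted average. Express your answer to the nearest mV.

E_Na⁺ = (61.7/1)·log₁₀(150/14.1) = 63.4 mV
E_Cl⁻ = (61.7/-1)·log₁₀(114/22.4) = -43.6 mV
E_K⁺ = (61.7/1)·log₁₀(5.91/128) = -82.4 mV
Vm = (Σ gᵢEᵢ)/(Σ gᵢ) = (3.9·63.4 + 12·-43.6 + 14·-82.4) / (3.9 + 12 + 14)
= -1429.54 / 29.9 = -47.81 mV

-48 mV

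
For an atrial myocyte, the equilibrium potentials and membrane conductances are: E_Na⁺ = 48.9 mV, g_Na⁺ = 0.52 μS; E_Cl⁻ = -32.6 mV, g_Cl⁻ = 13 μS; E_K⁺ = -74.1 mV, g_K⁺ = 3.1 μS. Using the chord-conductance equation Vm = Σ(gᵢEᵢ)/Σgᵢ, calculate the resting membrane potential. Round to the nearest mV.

-38 mV

Σ gᵢEᵢ = 0.52·(48.9) + 13·(-32.6) + 3.1·(-74.1) = -628.08
Σ gᵢ = 0.52 + 13 + 3.1 = 16.62
Vm = -628.08 / 16.62 = -37.79 mV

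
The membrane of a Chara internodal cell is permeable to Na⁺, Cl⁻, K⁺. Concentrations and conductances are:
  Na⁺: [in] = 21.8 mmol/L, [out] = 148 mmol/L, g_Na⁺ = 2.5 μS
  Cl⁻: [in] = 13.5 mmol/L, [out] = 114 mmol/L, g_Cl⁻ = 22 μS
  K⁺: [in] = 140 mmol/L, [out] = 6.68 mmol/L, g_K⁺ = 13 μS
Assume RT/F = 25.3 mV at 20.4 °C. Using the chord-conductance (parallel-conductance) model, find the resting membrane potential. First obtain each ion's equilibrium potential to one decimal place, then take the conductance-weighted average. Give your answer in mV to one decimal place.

E_Na⁺ = (25.3/1)·ln(148/21.8) = 48.5 mV
E_Cl⁻ = (25.3/-1)·ln(114/13.5) = -54.0 mV
E_K⁺ = (25.3/1)·ln(6.68/140) = -77.0 mV
Vm = (Σ gᵢEᵢ)/(Σ gᵢ) = (2.5·48.5 + 22·-54.0 + 13·-77.0) / (2.5 + 22 + 13)
= -2067.75 / 37.5 = -55.14 mV

-55.1 mV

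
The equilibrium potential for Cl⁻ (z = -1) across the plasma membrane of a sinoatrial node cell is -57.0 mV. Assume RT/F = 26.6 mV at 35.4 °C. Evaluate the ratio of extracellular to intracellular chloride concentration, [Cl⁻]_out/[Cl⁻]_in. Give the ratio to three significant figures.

8.52

ln([out]/[in]) = E·z/(26.6) = -57.0 × -1 / 26.6 = 2.1429
[out]/[in] = e^(2.1429) = 8.524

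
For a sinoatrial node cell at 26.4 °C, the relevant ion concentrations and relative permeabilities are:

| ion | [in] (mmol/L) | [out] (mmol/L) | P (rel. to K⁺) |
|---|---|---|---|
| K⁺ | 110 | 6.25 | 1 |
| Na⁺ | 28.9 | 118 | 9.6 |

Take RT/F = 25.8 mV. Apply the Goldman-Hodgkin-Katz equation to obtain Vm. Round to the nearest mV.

28 mV

Vm = 25.8 · ln[(Σ P·[cation]ₒ + Σ P·[anion]ᵢ) / (Σ P·[cation]ᵢ + Σ P·[anion]ₒ)]
Numerator = 1×6.25 + 9.6×118 = 1139
Denominator = 1×110 + 9.6×28.9 = 387.4
Vm = 25.8 · ln(2.9399) = 25.8 × (1.0784) = 27.82 mV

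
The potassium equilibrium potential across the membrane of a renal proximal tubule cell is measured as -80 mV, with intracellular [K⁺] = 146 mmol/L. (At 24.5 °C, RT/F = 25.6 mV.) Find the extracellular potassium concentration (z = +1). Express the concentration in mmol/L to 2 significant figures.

6.4 mmol/L

Nernst: E = (25.6/1) · ln([out]/[in]), so ln([out]/[in]) = -80.0 × 1 / 25.6 = -3.1250.
[out]/[in] = e^(-3.1250) = 0.04394.
[out] = 0.04394 × 146 = 6.415 mmol/L.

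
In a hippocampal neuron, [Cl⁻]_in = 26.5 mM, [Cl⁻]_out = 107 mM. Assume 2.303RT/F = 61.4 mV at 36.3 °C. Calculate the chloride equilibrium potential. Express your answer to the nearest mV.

-37 mV

E = (61.4/z) · log₁₀([Cl⁻]_out/[Cl⁻]_in) with z = -1.
For an anion, dividing by z = -1 reverses the sign.
= (61.4/-1) · log₁₀(107/26.5) = -61.40 · log₁₀(4.038)
= -61.40 · (0.6061) = -37.22 mV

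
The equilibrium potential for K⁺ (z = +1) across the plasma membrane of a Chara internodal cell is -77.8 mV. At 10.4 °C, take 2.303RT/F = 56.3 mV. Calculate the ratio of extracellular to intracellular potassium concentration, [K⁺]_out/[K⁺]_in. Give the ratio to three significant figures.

log₁₀([out]/[in]) = E·z/(56.3) = -77.8 × 1 / 56.3 = -1.3819
[out]/[in] = 10^(-1.3819) = 0.04151

0.0415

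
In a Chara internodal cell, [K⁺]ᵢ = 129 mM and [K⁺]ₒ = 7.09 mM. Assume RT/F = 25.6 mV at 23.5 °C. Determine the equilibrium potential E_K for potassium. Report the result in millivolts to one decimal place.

-74.3 mV

E = (25.6/z) · ln([K⁺]_out/[K⁺]_in) with z = +1.
= (25.6/1) · ln(7.09/129) = 25.60 · ln(0.05496)
= 25.60 · (-2.9011) = -74.27 mV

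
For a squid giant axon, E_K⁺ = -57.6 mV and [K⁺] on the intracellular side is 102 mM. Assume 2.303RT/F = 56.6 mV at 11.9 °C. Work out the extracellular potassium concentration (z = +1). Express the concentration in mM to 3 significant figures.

9.79 mM

Nernst: E = (56.6/1) · log₁₀([out]/[in]), so log₁₀([out]/[in]) = -57.6 × 1 / 56.6 = -1.0177.
[out]/[in] = 10^(-1.0177) = 0.09601.
[out] = 0.09601 × 102 = 9.793 mM.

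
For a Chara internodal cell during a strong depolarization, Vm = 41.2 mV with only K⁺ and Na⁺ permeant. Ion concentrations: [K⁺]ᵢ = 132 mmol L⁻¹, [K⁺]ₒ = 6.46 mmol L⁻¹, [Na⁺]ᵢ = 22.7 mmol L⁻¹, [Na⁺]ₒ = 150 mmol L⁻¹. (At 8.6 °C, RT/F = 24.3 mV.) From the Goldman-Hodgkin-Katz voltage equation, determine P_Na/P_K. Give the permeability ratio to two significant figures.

Let α = P_Na/P_K. GHK: Vm = 24.3·ln[(Kₒ + α·Naₒ)/(Kᵢ + α·Naᵢ)].
e^(Vm/24.3) = e^(41.2/24.3) = 5.4492
So 5.4492·(Kᵢ + α·Naᵢ) = Kₒ + α·Naₒ → α = (5.4492·132.0 − 6.46) / (150.0 − 5.4492·22.7)
α = (719.3 − 6.46) / (150.0 − 123.7) = 712.8/26.3 = 27.1

27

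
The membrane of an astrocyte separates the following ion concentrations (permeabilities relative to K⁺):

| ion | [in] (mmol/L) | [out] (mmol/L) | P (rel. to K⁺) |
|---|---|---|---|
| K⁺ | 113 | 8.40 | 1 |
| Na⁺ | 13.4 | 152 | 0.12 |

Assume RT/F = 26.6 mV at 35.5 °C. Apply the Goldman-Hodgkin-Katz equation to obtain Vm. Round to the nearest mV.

-39 mV

Vm = 26.6 · ln[(Σ P·[cation]ₒ + Σ P·[anion]ᵢ) / (Σ P·[cation]ᵢ + Σ P·[anion]ₒ)]
Numerator = 1×8.40 + 0.12×152 = 26.64
Denominator = 1×113 + 0.12×13.4 = 114.6
Vm = 26.6 · ln(0.23244) = 26.6 × (-1.4591) = -38.81 mV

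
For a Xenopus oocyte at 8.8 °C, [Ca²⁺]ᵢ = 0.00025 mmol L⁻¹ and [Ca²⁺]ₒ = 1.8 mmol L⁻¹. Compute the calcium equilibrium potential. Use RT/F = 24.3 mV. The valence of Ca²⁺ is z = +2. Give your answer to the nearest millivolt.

E = (24.3/z) · ln([Ca²⁺]_out/[Ca²⁺]_in) with z = +2.
= (24.3/2) · ln(1.8/0.00025) = 12.15 · ln(7200)
= 12.15 · (8.8818) = 107.91 mV

108 mV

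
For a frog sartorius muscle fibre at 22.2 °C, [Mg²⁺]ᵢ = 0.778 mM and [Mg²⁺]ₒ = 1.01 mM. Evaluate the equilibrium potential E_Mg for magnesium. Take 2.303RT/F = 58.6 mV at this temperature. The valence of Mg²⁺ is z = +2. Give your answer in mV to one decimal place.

E = (58.6/z) · log₁₀([Mg²⁺]_out/[Mg²⁺]_in) with z = +2.
= (58.6/2) · log₁₀(1.01/0.778) = 29.30 · log₁₀(1.298)
= 29.30 · (0.1133) = 3.32 mV

3.3 mV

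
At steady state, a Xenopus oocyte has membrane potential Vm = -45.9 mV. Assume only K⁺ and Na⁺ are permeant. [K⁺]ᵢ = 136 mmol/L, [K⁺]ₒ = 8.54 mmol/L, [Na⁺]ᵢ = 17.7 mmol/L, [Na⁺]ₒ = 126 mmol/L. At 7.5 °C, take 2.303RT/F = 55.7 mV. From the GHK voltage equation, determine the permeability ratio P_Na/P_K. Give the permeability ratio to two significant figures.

0.096

Let α = P_Na/P_K. GHK: Vm = 55.7·log₁₀[(Kₒ + α·Naₒ)/(Kᵢ + α·Naᵢ)].
10^(Vm/55.7) = 10^(-45.9/55.7) = 0.14995
So 0.14995·(Kᵢ + α·Naᵢ) = Kₒ + α·Naₒ → α = (0.14995·136.0 − 8.54) / (126.0 − 0.14995·17.7)
α = (20.39 − 8.54) / (126.0 − 2.654) = 11.85/123.3 = 0.0961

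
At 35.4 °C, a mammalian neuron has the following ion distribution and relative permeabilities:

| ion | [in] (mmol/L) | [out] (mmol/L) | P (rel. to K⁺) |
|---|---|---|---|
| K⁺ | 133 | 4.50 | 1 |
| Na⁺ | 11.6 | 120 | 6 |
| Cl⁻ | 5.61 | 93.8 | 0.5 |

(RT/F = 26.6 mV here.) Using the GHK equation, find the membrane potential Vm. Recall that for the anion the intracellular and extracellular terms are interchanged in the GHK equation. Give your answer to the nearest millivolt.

Vm = 26.6 · ln[(Σ P·[cation]ₒ + Σ P·[anion]ᵢ) / (Σ P·[cation]ᵢ + Σ P·[anion]ₒ)]
Numerator = 1×4.50 + 6×120 + 0.5×5.61 = 727.3
Denominator = 1×133 + 6×11.6 + 0.5×93.8 = 249.5
Vm = 26.6 · ln(2.9151) = 26.6 × (1.0699) = 28.46 mV

28 mV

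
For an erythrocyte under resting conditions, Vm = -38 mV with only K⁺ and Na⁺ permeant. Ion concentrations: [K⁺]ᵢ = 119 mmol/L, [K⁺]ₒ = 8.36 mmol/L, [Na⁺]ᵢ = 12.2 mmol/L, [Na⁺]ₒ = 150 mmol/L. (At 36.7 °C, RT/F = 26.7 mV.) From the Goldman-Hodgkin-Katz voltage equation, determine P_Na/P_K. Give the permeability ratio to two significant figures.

0.14

Let α = P_Na/P_K. GHK: Vm = 26.7·ln[(Kₒ + α·Naₒ)/(Kᵢ + α·Naᵢ)].
e^(Vm/26.7) = e^(-38.0/26.7) = 0.24094
So 0.24094·(Kᵢ + α·Naᵢ) = Kₒ + α·Naₒ → α = (0.24094·119.0 − 8.36) / (150.0 − 0.24094·12.2)
α = (28.67 − 8.36) / (150.0 − 2.939) = 20.31/147.1 = 0.1381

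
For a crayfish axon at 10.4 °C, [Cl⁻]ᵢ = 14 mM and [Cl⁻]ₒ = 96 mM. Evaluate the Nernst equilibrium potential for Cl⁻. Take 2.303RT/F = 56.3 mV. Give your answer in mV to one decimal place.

-47.1 mV

E = (56.3/z) · log₁₀([Cl⁻]_out/[Cl⁻]_in) with z = -1.
For an anion, dividing by z = -1 reverses the sign.
= (56.3/-1) · log₁₀(96/14) = -56.30 · log₁₀(6.857)
= -56.30 · (0.8361) = -47.07 mV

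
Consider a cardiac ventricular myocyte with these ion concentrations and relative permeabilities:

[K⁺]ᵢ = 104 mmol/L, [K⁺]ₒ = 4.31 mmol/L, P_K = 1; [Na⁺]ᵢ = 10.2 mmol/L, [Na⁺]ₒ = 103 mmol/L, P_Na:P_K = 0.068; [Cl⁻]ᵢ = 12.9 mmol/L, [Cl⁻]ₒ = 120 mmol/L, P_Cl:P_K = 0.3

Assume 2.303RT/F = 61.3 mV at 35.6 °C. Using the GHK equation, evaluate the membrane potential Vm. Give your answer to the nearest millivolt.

Vm = 61.3 · log₁₀[(Σ P·[cation]ₒ + Σ P·[anion]ᵢ) / (Σ P·[cation]ᵢ + Σ P·[anion]ₒ)]
Numerator = 1×4.31 + 0.068×103 + 0.3×12.9 = 15.18
Denominator = 1×104 + 0.068×10.2 + 0.3×120 = 140.7
Vm = 61.3 · log₁₀(0.10792) = 61.3 × (-0.9669) = -59.27 mV

-59 mV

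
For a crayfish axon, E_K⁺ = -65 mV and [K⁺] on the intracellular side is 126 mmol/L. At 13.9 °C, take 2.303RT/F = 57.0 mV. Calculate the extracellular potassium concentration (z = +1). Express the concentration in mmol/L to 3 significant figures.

Nernst: E = (57.0/1) · log₁₀([out]/[in]), so log₁₀([out]/[in]) = -65.0 × 1 / 57.0 = -1.1404.
[out]/[in] = 10^(-1.1404) = 0.07239.
[out] = 0.07239 × 126 = 9.121 mmol/L.

9.12 mmol/L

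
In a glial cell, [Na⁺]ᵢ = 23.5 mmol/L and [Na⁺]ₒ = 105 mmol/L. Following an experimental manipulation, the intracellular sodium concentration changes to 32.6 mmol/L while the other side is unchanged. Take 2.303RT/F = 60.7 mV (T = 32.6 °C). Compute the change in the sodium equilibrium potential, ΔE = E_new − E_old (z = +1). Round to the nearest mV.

-9 mV

E_old = (60.7/1)·log₁₀(105/23.5) = 39.46 mV
E_new = (60.7/1)·log₁₀(105/32.6) = 30.83 mV
ΔE = 30.83 − (39.46) = -8.63 mV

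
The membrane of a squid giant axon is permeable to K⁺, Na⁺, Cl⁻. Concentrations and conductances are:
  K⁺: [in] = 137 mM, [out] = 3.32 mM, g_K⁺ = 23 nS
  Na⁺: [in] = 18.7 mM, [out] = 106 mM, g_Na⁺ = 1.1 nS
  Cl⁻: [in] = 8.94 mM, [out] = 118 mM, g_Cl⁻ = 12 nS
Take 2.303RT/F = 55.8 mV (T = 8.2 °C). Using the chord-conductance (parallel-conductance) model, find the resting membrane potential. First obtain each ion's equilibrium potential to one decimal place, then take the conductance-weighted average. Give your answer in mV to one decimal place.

-76.9 mV

E_K⁺ = (55.8/1)·log₁₀(3.32/137) = -90.1 mV
E_Na⁺ = (55.8/1)·log₁₀(106/18.7) = 42.0 mV
E_Cl⁻ = (55.8/-1)·log₁₀(118/8.94) = -62.5 mV
Vm = (Σ gᵢEᵢ)/(Σ gᵢ) = (23·-90.1 + 1.1·42.0 + 12·-62.5) / (23 + 1.1 + 12)
= -2776.10 / 36.1 = -76.90 mV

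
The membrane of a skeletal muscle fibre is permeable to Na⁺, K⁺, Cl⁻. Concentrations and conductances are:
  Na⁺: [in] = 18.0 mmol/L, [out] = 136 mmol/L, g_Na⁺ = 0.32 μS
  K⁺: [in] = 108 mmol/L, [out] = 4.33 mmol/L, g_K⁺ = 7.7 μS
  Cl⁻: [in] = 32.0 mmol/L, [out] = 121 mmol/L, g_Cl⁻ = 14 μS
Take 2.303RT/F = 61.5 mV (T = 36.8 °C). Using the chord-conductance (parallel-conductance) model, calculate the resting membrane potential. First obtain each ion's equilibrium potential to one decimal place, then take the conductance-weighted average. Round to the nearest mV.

E_Na⁺ = (61.5/1)·log₁₀(136/18.0) = 54.0 mV
E_K⁺ = (61.5/1)·log₁₀(4.33/108) = -85.9 mV
E_Cl⁻ = (61.5/-1)·log₁₀(121/32.0) = -35.5 mV
Vm = (Σ gᵢEᵢ)/(Σ gᵢ) = (0.32·54.0 + 7.7·-85.9 + 14·-35.5) / (0.32 + 7.7 + 14)
= -1141.15 / 22.02 = -51.82 mV

-52 mV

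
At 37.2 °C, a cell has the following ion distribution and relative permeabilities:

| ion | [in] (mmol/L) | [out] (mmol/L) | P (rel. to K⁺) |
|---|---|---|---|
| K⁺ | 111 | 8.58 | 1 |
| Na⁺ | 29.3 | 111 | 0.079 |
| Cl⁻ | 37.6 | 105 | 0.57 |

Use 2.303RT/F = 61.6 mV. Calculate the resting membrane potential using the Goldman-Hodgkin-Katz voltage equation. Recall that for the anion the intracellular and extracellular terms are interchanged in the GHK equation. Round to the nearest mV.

-40 mV

Vm = 61.6 · log₁₀[(Σ P·[cation]ₒ + Σ P·[anion]ᵢ) / (Σ P·[cation]ᵢ + Σ P·[anion]ₒ)]
Numerator = 1×8.58 + 0.079×111 + 0.57×37.6 = 38.78
Denominator = 1×111 + 0.079×29.3 + 0.57×105 = 173.2
Vm = 61.6 · log₁₀(0.22395) = 61.6 × (-0.6498) = -40.03 mV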